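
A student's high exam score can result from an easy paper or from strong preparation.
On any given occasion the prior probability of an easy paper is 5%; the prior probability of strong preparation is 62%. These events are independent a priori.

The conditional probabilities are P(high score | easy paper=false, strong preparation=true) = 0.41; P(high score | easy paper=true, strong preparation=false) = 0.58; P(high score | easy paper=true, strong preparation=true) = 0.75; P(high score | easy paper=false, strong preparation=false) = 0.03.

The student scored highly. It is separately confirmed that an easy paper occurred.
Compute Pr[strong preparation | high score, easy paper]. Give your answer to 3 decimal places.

Enumerate both values of strong preparation and weight by the priors:
  P(high score | easy paper) = 0.58×0.38 + 0.75×0.62
        = 0.220400 + 0.465000 = 0.685400
Configurations with strong preparation contribute 0.465000, so
  P(strong preparation | high score, easy paper) = 0.465000 / 0.685400 ≈ 0.678

Pr[strong preparation | high score, easy paper] ≈ 0.678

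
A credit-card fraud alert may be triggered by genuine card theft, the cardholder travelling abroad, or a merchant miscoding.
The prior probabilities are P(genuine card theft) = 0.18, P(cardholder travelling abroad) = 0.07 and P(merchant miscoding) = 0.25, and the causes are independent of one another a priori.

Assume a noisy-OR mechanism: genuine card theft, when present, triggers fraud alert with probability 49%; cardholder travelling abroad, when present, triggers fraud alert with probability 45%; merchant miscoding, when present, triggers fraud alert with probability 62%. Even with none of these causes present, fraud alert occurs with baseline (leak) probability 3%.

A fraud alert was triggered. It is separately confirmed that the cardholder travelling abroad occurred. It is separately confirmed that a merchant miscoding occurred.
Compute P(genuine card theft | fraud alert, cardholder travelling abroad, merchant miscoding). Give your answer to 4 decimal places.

P(genuine card theft | fraud alert, cardholder travelling abroad, merchant miscoding) ≈ 0.1980

Under noisy-OR, P(fraud alert | causes) = 1 − (1−0.03)·∏(1−qᵢ) over the active causes.
P(fraud alert | cardholder travelling abroad, merchant miscoding) = 0.79727×0.82 + 0.896608×0.18 = 0.653761 + 0.161389 = 0.815150
The genuine card theft-present share is 0.896608×0.18 = 0.161389.
P(genuine card theft | fraud alert, cardholder travelling abroad, merchant miscoding) = 0.161389 / 0.815150 ≈ 0.1980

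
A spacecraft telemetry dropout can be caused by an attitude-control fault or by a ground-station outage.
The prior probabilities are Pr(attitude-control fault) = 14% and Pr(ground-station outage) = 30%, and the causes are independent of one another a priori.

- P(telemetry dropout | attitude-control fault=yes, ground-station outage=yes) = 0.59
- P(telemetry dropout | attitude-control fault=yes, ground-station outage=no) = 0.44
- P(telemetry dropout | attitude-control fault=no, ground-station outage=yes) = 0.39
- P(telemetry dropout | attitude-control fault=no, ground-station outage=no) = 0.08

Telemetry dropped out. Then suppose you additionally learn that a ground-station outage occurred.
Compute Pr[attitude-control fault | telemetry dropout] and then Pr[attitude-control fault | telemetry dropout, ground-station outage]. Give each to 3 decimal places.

Pr[attitude-control fault | telemetry dropout] ≈ 0.313; Pr[attitude-control fault | telemetry dropout, ground-station outage] ≈ 0.198

Sum P(telemetry dropout|·) weighted by the priors over the 4 (attitude-control fault, ground-station outage) configurations:
  P(telemetry dropout) = 0.08*0.86*0.7 + 0.39*0.86*0.3 + 0.44*0.14*0.7 + 0.59*0.14*0.3
        = 0.048160 + 0.100620 + 0.043120 + 0.024780 = 0.216680
Configurations with attitude-control fault contribute 0.067900, so
  P(attitude-control fault | telemetry dropout) = 0.067900 / 0.216680 ≈ 0.313

Now also conditioning on ground-station outage=true:
Enumerate both values of attitude-control fault and weight by the priors:
  P(telemetry dropout | ground-station outage) = 0.39·0.86 + 0.59·0.14
        = 0.335400 + 0.082600 = 0.418000
The terms with attitude-control fault present sum to 0.082600, so
  P(attitude-control fault | telemetry dropout, ground-station outage) = 0.082600 / 0.418000 ≈ 0.198
The drop from 0.313 to 0.198 is the explaining-away (discounting) effect.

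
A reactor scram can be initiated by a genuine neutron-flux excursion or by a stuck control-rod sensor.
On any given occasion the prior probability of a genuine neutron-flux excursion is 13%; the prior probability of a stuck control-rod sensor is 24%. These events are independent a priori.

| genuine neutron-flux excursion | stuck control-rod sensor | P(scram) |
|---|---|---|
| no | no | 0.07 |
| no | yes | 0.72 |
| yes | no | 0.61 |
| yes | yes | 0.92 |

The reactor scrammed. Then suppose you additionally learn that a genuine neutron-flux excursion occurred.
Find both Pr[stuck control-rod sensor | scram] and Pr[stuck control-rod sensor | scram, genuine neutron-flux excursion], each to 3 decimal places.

Sum P(scram|·) weighted by the priors over the 4 (genuine neutron-flux excursion, stuck control-rod sensor) configurations:
  P(scram) = 0.07·0.87·0.76 + 0.72·0.87·0.24 + 0.61·0.13·0.76 + 0.92·0.13·0.24
        = 0.046284 + 0.150336 + 0.060268 + 0.028704 = 0.285592
Keeping only the stuck control-rod sensor-present terms gives 0.179040, so
  P(stuck control-rod sensor | scram) = 0.179040 / 0.285592 ≈ 0.627

Now condition on the additional information:
Weight on stuck control-rod sensor=true, given the evidence: 0.92×0.24 = 0.220800
The normalizing constant is 0.61×0.76 + 0.92×0.24 = 0.684400
Posterior = 0.220800 / 0.684400 ≈ 0.323

Pr[stuck control-rod sensor | scram] ≈ 0.627; Pr[stuck control-rod sensor | scram, genuine neutron-flux excursion] ≈ 0.323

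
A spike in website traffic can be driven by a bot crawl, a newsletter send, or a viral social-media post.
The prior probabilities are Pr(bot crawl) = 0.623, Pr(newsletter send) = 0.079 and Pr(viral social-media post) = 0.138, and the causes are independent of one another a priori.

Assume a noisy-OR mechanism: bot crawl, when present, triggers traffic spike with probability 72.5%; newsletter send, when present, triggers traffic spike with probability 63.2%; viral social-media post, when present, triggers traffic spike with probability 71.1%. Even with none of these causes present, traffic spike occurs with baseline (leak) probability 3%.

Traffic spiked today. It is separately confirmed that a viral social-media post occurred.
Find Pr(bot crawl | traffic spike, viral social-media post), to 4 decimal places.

Pr(bot crawl | traffic spike, viral social-media post) ≈ 0.6761

Under noisy-OR, P(traffic spike | causes) = 1 − (1−0.03)·∏(1−qᵢ) over the active causes.
For the numerator, keep only bot crawl=true terms: 0.529549 + 0.047821 = 0.577370
The normalizing constant is 0.71967×0.377×0.921 + 0.896839×0.377×0.079 + 0.922909×0.623×0.921 + 0.971631×0.623×0.079 = 0.853963
P(bot crawl | traffic spike, viral social-media post) = 0.577370/0.853963 ≈ 0.6761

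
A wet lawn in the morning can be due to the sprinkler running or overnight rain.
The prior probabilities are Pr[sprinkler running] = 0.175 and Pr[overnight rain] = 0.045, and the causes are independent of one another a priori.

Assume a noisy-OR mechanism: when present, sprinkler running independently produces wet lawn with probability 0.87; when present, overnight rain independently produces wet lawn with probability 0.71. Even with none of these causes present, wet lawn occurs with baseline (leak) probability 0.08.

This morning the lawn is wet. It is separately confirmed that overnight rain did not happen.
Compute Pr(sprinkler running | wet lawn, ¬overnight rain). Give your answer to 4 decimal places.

Pr(sprinkler running | wet lawn, ¬overnight rain) ≈ 0.7001

Under noisy-OR, P(wet lawn | causes) = 1 − (1−0.08)·∏(1−qᵢ) over the active causes.
For the numerator, keep only sprinkler running=true terms: 0.8804·0.175 = 0.154070
The normalizing constant is 0.08·0.825 + 0.8804·0.175 = 0.220070
Posterior = 0.154070 / 0.220070 ≈ 0.7001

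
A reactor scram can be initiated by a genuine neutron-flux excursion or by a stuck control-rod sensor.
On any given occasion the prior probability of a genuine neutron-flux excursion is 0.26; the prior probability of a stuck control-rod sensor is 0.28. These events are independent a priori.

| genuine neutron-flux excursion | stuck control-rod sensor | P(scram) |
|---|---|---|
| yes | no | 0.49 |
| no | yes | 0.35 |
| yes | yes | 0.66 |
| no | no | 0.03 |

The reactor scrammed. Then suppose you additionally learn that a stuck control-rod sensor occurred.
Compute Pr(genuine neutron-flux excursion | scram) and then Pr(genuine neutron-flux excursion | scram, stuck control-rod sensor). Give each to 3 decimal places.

Pr(genuine neutron-flux excursion | scram) ≈ 0.612; Pr(genuine neutron-flux excursion | scram, stuck control-rod sensor) ≈ 0.399

Sum P(scram|·) weighted by the priors over the 4 (genuine neutron-flux excursion, stuck control-rod sensor) configurations:
  P(scram) = 0.03*0.74*0.72 + 0.35*0.74*0.28 + 0.49*0.26*0.72 + 0.66*0.26*0.28
        = 0.015984 + 0.072520 + 0.091728 + 0.048048 = 0.228280
The terms with genuine neutron-flux excursion present sum to 0.139776, so
  P(genuine neutron-flux excursion | scram) = 0.139776 / 0.228280 ≈ 0.612

Now condition on the additional information:
Weight on genuine neutron-flux excursion=true, given the evidence: 0.66*0.26 = 0.171600
The normalizing constant is 0.35*0.74 + 0.66*0.26 = 0.430600
Posterior = 0.171600 / 0.430600 ≈ 0.399
Conditioning on stuck control-rod sensor lowers the posterior on genuine neutron-flux excursion: the classic explaining-away effect in a common-effect structure.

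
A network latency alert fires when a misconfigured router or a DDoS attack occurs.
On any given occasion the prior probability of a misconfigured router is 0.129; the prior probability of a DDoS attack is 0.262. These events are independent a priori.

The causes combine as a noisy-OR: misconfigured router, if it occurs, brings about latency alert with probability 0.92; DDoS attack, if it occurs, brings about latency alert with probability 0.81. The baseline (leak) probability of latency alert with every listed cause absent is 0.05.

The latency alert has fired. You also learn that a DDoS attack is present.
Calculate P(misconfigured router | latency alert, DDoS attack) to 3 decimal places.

Under noisy-OR, P(latency alert | causes) = 1 − (1−0.05)·∏(1−qᵢ) over the active causes.
By total probability over both values of misconfigured router:
  P(latency alert | DDoS attack) = 0.8195*0.871 + 0.98556*0.129
        = 0.713785 + 0.127137 = 0.840922
The terms with misconfigured router present sum to 0.127137, so
  P(misconfigured router | latency alert, DDoS attack) = 0.127137 / 0.840922 ≈ 0.151

P(misconfigured router | latency alert, DDoS attack) ≈ 0.151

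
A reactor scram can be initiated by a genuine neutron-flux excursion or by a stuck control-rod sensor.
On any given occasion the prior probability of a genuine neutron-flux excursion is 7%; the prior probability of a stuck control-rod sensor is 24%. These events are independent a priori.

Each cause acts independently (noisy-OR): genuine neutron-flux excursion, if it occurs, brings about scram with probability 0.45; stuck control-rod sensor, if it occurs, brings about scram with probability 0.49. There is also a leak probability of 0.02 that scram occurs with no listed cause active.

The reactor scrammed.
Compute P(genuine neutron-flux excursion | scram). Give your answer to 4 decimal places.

P(genuine neutron-flux excursion | scram) ≈ 0.2259

Under noisy-OR, P(scram | causes) = 1 − (1−0.02)·∏(1−qᵢ) over the active causes.
Sum P(scram|·) weighted by the priors over the 4 (genuine neutron-flux excursion, stuck control-rod sensor) configurations:
  P(scram) = 0.02·0.93·0.76 + 0.5002·0.93·0.24 + 0.461·0.07·0.76 + 0.72511·0.07·0.24
        = 0.014136 + 0.111645 + 0.024525 + 0.012182 = 0.162488
Keeping only the genuine neutron-flux excursion-present terms gives 0.036707, so
  P(genuine neutron-flux excursion | scram) = 0.036707 / 0.162488 ≈ 0.2259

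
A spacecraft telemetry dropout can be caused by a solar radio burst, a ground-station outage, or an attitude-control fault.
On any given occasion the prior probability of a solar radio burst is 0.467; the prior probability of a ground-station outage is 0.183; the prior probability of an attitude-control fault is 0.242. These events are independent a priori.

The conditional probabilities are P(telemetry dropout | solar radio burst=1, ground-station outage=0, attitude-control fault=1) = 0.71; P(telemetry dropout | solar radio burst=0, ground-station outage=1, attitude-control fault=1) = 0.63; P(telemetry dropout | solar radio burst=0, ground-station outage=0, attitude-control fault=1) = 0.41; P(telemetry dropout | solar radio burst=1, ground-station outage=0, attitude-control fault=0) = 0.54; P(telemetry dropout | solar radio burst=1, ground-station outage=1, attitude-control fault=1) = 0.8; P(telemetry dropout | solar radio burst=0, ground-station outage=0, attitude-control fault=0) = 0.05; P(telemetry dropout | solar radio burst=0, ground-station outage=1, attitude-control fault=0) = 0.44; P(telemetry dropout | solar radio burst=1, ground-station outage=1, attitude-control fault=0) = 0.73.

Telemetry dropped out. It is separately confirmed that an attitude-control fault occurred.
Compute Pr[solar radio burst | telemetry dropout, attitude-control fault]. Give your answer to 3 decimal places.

For the numerator, keep only solar radio burst=true terms: 0.270893 + 0.068369 = 0.339262
Normalizer over all consistent configurations: 0.41*0.533*0.817 + 0.63*0.533*0.183 + 0.71*0.467*0.817 + 0.8*0.467*0.183 = 0.579251
P(solar radio burst | telemetry dropout, attitude-control fault) = 0.339262/0.579251 ≈ 0.586

Pr[solar radio burst | telemetry dropout, attitude-control fault] ≈ 0.586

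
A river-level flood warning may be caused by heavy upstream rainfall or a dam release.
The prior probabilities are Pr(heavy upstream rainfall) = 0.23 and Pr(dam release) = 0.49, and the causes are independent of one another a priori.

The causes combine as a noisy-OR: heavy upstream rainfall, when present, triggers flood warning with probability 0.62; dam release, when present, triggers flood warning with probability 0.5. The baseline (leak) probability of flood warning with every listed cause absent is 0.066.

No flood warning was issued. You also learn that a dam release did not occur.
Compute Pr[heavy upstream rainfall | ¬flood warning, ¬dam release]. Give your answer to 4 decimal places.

Pr[heavy upstream rainfall | ¬flood warning, ¬dam release] ≈ 0.1019

Under noisy-OR, P(flood warning | causes) = 1 − (1−0.066)·∏(1−qᵢ) over the active causes.
By total probability over both values of heavy upstream rainfall:
  P(¬flood warning | ¬dam release) = 0.934×0.77 + 0.35492×0.23
        = 0.719180 + 0.081632 = 0.800812
Configurations with heavy upstream rainfall contribute 0.081632, so
  P(heavy upstream rainfall | ¬flood warning, ¬dam release) = 0.081632 / 0.800812 ≈ 0.1019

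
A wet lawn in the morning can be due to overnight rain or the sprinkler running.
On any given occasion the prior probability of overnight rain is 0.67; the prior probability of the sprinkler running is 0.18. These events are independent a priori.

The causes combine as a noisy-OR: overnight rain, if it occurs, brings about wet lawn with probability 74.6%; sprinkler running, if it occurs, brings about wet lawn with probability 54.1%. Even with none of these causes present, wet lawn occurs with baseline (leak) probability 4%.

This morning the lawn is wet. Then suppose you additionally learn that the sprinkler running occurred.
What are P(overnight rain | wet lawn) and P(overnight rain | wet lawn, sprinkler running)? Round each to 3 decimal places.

Under noisy-OR, P(wet lawn | causes) = 1 − (1−0.04)·∏(1−qᵢ) over the active causes.
P(wet lawn) = 0.04×0.33×0.82 + 0.55936×0.33×0.18 + 0.75616×0.67×0.82 + 0.888077×0.67×0.18 = 0.010824 + 0.033226 + 0.415434 + 0.107102 = 0.566586
Of this, 0.522536 comes from 0.415434 + 0.107102 (the overnight rain=true cases).
P(overnight rain | wet lawn) = 0.522536 / 0.566586 ≈ 0.922

Now condition on the additional information:
By total probability over both values of overnight rain:
  P(wet lawn | sprinkler running) = 0.55936·0.33 + 0.888077·0.67
        = 0.184589 + 0.595012 = 0.779601
Keeping only the overnight rain-present terms gives 0.595012, so
  P(overnight rain | wet lawn, sprinkler running) = 0.595012 / 0.779601 ≈ 0.763
The drop from 0.922 to 0.763 is the explaining-away (discounting) effect.

P(overnight rain | wet lawn) ≈ 0.922; P(overnight rain | wet lawn, sprinkler running) ≈ 0.763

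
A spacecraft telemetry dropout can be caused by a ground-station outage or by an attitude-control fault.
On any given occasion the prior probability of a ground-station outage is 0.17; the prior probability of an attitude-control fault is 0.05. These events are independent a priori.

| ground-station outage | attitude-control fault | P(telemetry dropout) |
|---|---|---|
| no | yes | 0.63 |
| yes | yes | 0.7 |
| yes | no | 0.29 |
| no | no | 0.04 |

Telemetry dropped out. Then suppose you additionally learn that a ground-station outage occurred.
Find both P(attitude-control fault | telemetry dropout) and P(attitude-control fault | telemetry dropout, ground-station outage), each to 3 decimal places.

For the numerator, keep only attitude-control fault=true terms: 0.026145 + 0.005950 = 0.032095
The normalizing constant is 0.04*0.83*0.95 + 0.63*0.83*0.05 + 0.29*0.17*0.95 + 0.7*0.17*0.05 = 0.110470
Posterior = 0.032095 / 0.110470 ≈ 0.291

With the extra evidence:
P(telemetry dropout | ground-station outage) = 0.29·0.95 + 0.7·0.05 = 0.275500 + 0.035000 = 0.310500
The attitude-control fault-present share is 0.7·0.05 = 0.035000.
Hence the posterior is 0.035000/0.310500 ≈ 0.113.

P(attitude-control fault | telemetry dropout) ≈ 0.291; P(attitude-control fault | telemetry dropout, ground-station outage) ≈ 0.113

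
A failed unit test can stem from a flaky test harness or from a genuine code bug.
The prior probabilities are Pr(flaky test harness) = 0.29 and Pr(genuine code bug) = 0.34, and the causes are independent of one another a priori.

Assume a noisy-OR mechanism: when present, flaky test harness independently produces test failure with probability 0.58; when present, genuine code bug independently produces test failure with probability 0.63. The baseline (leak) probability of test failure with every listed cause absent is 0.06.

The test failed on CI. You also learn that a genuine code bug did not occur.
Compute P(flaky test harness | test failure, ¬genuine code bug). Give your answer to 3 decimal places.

Under noisy-OR, P(test failure | causes) = 1 − (1−0.06)·∏(1−qᵢ) over the active causes.
P(test failure | ¬genuine code bug) = 0.06*0.71 + 0.6052*0.29 = 0.042600 + 0.175508 = 0.218108
Restricting to configurations with flaky test harness present: 0.6052*0.29 = 0.175508.
Hence the posterior is 0.175508/0.218108 ≈ 0.805.

P(flaky test harness | test failure, ¬genuine code bug) ≈ 0.805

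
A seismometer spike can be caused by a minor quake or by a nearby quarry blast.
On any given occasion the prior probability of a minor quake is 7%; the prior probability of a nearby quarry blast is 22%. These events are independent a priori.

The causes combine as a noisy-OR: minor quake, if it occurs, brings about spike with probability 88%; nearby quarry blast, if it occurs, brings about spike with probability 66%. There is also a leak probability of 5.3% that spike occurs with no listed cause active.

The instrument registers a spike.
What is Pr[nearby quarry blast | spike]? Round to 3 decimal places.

Under noisy-OR, P(spike | causes) = 1 − (1−0.053)·∏(1−qᵢ) over the active causes.
Sum P(spike|·) weighted by the priors over the 4 (minor quake, nearby quarry blast) configurations:
  P(spike) = 0.053×0.93×0.78 + 0.67802×0.93×0.22 + 0.88636×0.07×0.78 + 0.961362×0.07×0.22
        = 0.038446 + 0.138723 + 0.048395 + 0.014805 = 0.240369
Keeping only the nearby quarry blast-present terms gives 0.153528, so
  P(nearby quarry blast | spike) = 0.153528 / 0.240369 ≈ 0.639

Pr[nearby quarry blast | spike] ≈ 0.639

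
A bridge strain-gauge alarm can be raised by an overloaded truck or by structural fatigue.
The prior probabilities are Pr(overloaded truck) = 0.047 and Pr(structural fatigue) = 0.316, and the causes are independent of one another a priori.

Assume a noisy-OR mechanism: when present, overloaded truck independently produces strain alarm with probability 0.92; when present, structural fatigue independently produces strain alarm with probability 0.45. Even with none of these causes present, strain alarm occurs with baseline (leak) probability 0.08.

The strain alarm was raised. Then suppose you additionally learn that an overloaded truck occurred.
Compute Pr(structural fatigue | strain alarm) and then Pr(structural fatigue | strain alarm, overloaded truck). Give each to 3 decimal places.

Pr(structural fatigue | strain alarm) ≈ 0.666; Pr(structural fatigue | strain alarm, overloaded truck) ≈ 0.324

Under noisy-OR, P(strain alarm | causes) = 1 − (1−0.08)·∏(1−qᵢ) over the active causes.
For the numerator, keep only structural fatigue=true terms: 0.148767 + 0.014251 = 0.163018
Denominator P(strain alarm): 0.08×0.953×0.684 + 0.494×0.953×0.316 + 0.9264×0.047×0.684 + 0.95952×0.047×0.316 = 0.244948
P(structural fatigue | strain alarm) = 0.163018/0.244948 ≈ 0.666

Now condition on the additional information:
By total probability over both values of structural fatigue:
  P(strain alarm | overloaded truck) = 0.9264·0.684 + 0.95952·0.316
        = 0.633658 + 0.303208 = 0.936866
The terms with structural fatigue present sum to 0.303208, so
  P(structural fatigue | strain alarm, overloaded truck) = 0.303208 / 0.936866 ≈ 0.324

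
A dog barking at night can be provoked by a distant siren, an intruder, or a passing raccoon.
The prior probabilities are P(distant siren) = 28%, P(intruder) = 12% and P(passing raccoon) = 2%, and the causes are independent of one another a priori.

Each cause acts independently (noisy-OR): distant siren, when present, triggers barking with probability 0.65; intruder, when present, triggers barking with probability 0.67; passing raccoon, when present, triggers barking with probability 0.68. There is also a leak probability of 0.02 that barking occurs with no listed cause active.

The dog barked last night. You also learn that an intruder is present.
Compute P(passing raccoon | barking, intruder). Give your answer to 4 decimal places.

P(passing raccoon | barking, intruder) ≈ 0.0248

Under noisy-OR, P(barking | causes) = 1 − (1−0.02)·∏(1−qᵢ) over the active causes.
Numerator (weight on configurations with passing raccoon): 0.012910 + 0.005397 = 0.018307
Denominator P(barking | intruder): 0.6766·0.72·0.98 + 0.896512·0.72·0.02 + 0.88681·0.28·0.98 + 0.963779·0.28·0.02 = 0.739057
P(passing raccoon | barking, intruder) = 0.018307/0.739057 ≈ 0.0248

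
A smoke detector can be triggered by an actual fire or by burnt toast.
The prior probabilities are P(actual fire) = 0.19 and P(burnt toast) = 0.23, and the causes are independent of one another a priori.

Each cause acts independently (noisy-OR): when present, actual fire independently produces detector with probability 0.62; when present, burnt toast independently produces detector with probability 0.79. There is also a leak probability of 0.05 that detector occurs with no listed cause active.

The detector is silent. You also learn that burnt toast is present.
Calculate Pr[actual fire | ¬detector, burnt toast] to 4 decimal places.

Pr[actual fire | ¬detector, burnt toast] ≈ 0.0818

Under noisy-OR, P(detector | causes) = 1 − (1−0.05)·∏(1−qᵢ) over the active causes.
For the numerator, keep only actual fire=true terms: 0.07581*0.19 = 0.014404
Denominator P(¬detector | burnt toast): 0.1995*0.81 + 0.07581*0.19 = 0.175999
P(actual fire | ¬detector, burnt toast) = 0.014404/0.175999 ≈ 0.0818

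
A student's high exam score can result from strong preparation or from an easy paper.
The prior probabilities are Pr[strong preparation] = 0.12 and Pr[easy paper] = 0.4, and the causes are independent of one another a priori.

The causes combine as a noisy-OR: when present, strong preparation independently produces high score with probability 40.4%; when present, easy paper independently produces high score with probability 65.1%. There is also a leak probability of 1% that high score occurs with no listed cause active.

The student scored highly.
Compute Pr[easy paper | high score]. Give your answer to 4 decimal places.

Under noisy-OR, P(high score | causes) = 1 − (1−0.01)·∏(1−qᵢ) over the active causes.
P(high score) = 0.01×0.88×0.6 + 0.65449×0.88×0.4 + 0.40996×0.12×0.6 + 0.794076×0.12×0.4 = 0.005280 + 0.230380 + 0.029517 + 0.038116 = 0.303293
Of this, 0.268496 comes from 0.230380 + 0.038116 (the easy paper=true cases).
P(easy paper | high score) = 0.268496 / 0.303293 ≈ 0.8853

Pr[easy paper | high score] ≈ 0.8853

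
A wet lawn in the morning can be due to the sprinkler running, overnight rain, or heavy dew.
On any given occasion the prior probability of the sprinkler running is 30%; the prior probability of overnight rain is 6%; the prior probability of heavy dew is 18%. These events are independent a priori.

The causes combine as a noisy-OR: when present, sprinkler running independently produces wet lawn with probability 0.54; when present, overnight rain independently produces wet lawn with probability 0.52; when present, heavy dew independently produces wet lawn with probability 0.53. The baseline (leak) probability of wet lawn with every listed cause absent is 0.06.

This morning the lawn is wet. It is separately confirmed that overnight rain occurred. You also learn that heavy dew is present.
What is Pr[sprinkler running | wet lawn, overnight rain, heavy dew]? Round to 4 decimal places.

Under noisy-OR, P(wet lawn | causes) = 1 − (1−0.06)·∏(1−qᵢ) over the active causes.
By total probability over both values of sprinkler running:
  P(wet lawn | overnight rain, heavy dew) = 0.787936*0.7 + 0.902451*0.3
        = 0.551555 + 0.270735 = 0.822290
Configurations with sprinkler running contribute 0.270735, so
  P(sprinkler running | wet lawn, overnight rain, heavy dew) = 0.270735 / 0.822290 ≈ 0.3292

Pr[sprinkler running | wet lawn, overnight rain, heavy dew] ≈ 0.3292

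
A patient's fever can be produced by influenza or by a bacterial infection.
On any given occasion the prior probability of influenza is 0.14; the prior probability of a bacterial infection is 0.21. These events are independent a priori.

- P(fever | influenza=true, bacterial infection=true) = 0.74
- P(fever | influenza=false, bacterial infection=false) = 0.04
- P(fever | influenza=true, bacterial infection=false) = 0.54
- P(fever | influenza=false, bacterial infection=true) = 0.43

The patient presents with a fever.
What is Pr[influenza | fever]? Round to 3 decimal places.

Pr[influenza | fever] ≈ 0.437

By total probability over the 4 (influenza, bacterial infection) configurations:
  P(fever) = 0.04*0.86*0.79 + 0.43*0.86*0.21 + 0.54*0.14*0.79 + 0.74*0.14*0.21
        = 0.027176 + 0.077658 + 0.059724 + 0.021756 = 0.186314
Configurations with influenza contribute 0.081480, so
  P(influenza | fever) = 0.081480 / 0.186314 ≈ 0.437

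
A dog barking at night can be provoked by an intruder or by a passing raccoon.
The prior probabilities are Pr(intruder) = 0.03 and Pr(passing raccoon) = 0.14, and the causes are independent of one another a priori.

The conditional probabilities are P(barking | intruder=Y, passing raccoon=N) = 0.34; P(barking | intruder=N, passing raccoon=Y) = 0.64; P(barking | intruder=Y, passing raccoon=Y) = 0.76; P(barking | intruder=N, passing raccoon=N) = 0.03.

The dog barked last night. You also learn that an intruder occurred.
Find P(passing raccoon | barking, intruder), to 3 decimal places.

P(passing raccoon | barking, intruder) ≈ 0.267

Enumerate both values of passing raccoon and weight by the priors:
  P(barking | intruder) = 0.34*0.86 + 0.76*0.14
        = 0.292400 + 0.106400 = 0.398800
Configurations with passing raccoon contribute 0.106400, so
  P(passing raccoon | barking, intruder) = 0.106400 / 0.398800 ≈ 0.267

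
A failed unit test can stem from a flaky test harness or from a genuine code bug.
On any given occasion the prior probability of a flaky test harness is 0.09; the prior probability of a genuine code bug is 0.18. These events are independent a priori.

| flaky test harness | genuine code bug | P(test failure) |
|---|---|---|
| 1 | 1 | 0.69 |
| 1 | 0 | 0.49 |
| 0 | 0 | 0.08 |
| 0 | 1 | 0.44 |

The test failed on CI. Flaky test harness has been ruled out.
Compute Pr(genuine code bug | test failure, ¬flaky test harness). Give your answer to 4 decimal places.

By total probability over both values of genuine code bug:
  P(test failure | ¬flaky test harness) = 0.08·0.82 + 0.44·0.18
        = 0.065600 + 0.079200 = 0.144800
Configurations with genuine code bug contribute 0.079200, so
  P(genuine code bug | test failure, ¬flaky test harness) = 0.079200 / 0.144800 ≈ 0.5470

Pr(genuine code bug | test failure, ¬flaky test harness) ≈ 0.5470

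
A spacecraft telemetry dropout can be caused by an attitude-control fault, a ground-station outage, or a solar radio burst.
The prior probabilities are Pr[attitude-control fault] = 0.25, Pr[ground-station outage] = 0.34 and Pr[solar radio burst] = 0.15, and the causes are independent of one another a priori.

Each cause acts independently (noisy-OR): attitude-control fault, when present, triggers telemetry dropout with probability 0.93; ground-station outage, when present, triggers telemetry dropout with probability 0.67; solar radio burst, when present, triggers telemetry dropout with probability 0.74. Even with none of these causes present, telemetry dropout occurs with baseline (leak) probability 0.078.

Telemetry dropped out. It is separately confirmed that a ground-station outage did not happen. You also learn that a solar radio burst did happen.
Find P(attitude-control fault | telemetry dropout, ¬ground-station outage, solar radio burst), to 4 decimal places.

P(attitude-control fault | telemetry dropout, ¬ground-station outage, solar radio burst) ≈ 0.3012

Under noisy-OR, P(telemetry dropout | causes) = 1 − (1−0.078)·∏(1−qᵢ) over the active causes.
Weight on attitude-control fault=true, given the evidence: 0.98322*0.25 = 0.245805
Normalizer over all consistent configurations: 0.76028*0.75 + 0.98322*0.25 = 0.816015
P(attitude-control fault | telemetry dropout, ¬ground-station outage, solar radio burst) = 0.245805/0.816015 ≈ 0.3012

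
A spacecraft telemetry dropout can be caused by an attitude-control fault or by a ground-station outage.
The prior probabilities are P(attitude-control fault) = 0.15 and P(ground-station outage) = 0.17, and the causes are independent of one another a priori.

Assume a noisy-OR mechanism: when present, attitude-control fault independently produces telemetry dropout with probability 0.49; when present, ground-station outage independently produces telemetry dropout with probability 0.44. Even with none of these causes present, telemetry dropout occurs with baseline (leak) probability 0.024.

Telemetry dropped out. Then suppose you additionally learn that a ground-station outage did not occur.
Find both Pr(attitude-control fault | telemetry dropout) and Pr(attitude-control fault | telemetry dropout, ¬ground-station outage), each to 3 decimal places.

Pr(attitude-control fault | telemetry dropout) ≈ 0.495; Pr(attitude-control fault | telemetry dropout, ¬ground-station outage) ≈ 0.787

Under noisy-OR, P(telemetry dropout | causes) = 1 − (1−0.024)·∏(1−qᵢ) over the active causes.
Enumerate the 4 (attitude-control fault, ground-station outage) configurations and weight by the priors:
  P(telemetry dropout) = 0.024·0.85·0.83 + 0.45344·0.85·0.17 + 0.50224·0.15·0.83 + 0.721254·0.15·0.17
        = 0.016932 + 0.065522 + 0.062529 + 0.018392 = 0.163375
Keeping only the attitude-control fault-present terms gives 0.080921, so
  P(attitude-control fault | telemetry dropout) = 0.080921 / 0.163375 ≈ 0.495

With the extra evidence:
P(telemetry dropout | ¬ground-station outage) = 0.024×0.85 + 0.50224×0.15 = 0.020400 + 0.075336 = 0.095736
Restricting to configurations with attitude-control fault present: 0.50224×0.15 = 0.075336.
So P(attitude-control fault | telemetry dropout, ¬ground-station outage) = 0.075336/0.095736 ≈ 0.787.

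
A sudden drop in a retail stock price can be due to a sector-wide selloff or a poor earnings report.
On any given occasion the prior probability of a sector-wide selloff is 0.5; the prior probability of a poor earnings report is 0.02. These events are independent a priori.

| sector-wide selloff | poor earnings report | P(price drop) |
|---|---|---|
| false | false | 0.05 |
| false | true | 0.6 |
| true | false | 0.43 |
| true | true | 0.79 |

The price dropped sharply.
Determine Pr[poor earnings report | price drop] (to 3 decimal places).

Pr[poor earnings report | price drop] ≈ 0.056

Enumerate the 4 (sector-wide selloff, poor earnings report) configurations and weight by the priors:
  P(price drop) = 0.05×0.5×0.98 + 0.6×0.5×0.02 + 0.43×0.5×0.98 + 0.79×0.5×0.02
        = 0.024500 + 0.006000 + 0.210700 + 0.007900 = 0.249100
The terms with poor earnings report present sum to 0.013900, so
  P(poor earnings report | price drop) = 0.013900 / 0.249100 ≈ 0.056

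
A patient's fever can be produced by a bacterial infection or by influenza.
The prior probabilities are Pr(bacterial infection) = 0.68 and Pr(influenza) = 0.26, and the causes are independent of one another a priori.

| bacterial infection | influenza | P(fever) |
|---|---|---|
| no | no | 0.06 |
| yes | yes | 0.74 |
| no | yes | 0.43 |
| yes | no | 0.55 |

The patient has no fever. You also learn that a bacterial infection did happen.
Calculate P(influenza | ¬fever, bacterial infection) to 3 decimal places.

By total probability over both values of influenza:
  P(¬fever | bacterial infection) = 0.45*0.74 + 0.26*0.26
        = 0.333000 + 0.067600 = 0.400600
Keeping only the influenza-present terms gives 0.067600, so
  P(influenza | ¬fever, bacterial infection) = 0.067600 / 0.400600 ≈ 0.169

P(influenza | ¬fever, bacterial infection) ≈ 0.169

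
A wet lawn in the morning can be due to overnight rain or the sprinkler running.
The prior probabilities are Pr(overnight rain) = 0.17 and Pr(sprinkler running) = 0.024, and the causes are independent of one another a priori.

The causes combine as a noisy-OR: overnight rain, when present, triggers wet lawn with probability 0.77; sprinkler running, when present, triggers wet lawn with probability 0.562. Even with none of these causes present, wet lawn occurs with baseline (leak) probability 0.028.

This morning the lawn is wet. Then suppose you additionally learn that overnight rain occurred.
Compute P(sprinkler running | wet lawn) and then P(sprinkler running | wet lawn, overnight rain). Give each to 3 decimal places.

Under noisy-OR, P(wet lawn | causes) = 1 − (1−0.028)·∏(1−qᵢ) over the active causes.
Sum P(wet lawn|·) weighted by the priors over the 4 (overnight rain, sprinkler running) configurations:
  P(wet lawn) = 0.028·0.83·0.976 + 0.574264·0.83·0.024 + 0.77644·0.17·0.976 + 0.902081·0.17·0.024
        = 0.022682 + 0.011439 + 0.128827 + 0.003680 = 0.166628
The terms with sprinkler running present sum to 0.015119, so
  P(sprinkler running | wet lawn) = 0.015119 / 0.166628 ≈ 0.091

With the extra evidence:
P(wet lawn | overnight rain) = 0.77644×0.976 + 0.902081×0.024 = 0.757805 + 0.021650 = 0.779455
Restricting to configurations with sprinkler running present: 0.902081×0.024 = 0.021650.
Hence the posterior is 0.021650/0.779455 ≈ 0.028.

P(sprinkler running | wet lawn) ≈ 0.091; P(sprinkler running | wet lawn, overnight rain) ≈ 0.028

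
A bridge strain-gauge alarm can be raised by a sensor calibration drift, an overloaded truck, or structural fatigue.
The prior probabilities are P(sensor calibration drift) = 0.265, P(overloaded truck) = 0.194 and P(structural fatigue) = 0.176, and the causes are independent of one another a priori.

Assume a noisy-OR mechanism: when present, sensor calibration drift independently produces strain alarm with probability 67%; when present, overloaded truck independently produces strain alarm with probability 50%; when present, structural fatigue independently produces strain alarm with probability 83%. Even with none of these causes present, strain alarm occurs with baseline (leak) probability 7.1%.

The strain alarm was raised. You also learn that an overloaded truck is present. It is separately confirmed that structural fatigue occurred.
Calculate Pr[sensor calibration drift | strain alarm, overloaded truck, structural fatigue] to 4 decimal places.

Pr[sensor calibration drift | strain alarm, overloaded truck, structural fatigue] ≈ 0.2760

Under noisy-OR, P(strain alarm | causes) = 1 − (1−0.071)·∏(1−qᵢ) over the active causes.
P(strain alarm | overloaded truck, structural fatigue) = 0.921035*0.735 + 0.973942*0.265 = 0.676961 + 0.258095 = 0.935056
Restricting to configurations with sensor calibration drift present: 0.973942*0.265 = 0.258095.
So P(sensor calibration drift | strain alarm, overloaded truck, structural fatigue) = 0.258095/0.935056 ≈ 0.2760.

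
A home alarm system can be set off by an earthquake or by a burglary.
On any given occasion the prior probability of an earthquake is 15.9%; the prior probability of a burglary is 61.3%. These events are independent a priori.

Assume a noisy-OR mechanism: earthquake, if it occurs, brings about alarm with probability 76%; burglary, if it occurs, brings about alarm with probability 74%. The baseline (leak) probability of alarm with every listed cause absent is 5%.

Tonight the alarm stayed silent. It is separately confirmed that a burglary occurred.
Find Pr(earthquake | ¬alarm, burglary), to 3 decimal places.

Pr(earthquake | ¬alarm, burglary) ≈ 0.043

Under noisy-OR, P(alarm | causes) = 1 − (1−0.05)·∏(1−qᵢ) over the active causes.
Weight on earthquake=true, given the evidence: 0.05928×0.159 = 0.009426
The normalizing constant is 0.247×0.841 + 0.05928×0.159 = 0.217153
Posterior = 0.009426 / 0.217153 ≈ 0.043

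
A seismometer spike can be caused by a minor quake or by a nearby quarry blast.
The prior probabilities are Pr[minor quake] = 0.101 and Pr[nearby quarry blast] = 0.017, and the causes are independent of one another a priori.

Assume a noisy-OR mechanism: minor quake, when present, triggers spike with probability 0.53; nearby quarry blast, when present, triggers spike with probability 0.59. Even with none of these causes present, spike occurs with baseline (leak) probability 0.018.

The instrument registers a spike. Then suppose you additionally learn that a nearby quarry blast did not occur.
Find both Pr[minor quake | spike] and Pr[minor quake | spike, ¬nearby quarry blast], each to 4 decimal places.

Pr[minor quake | spike] ≈ 0.6866; Pr[minor quake | spike, ¬nearby quarry blast] ≈ 0.7707

Under noisy-OR, P(spike | causes) = 1 − (1−0.018)·∏(1−qᵢ) over the active causes.
P(spike) = 0.018*0.899*0.983 + 0.59738*0.899*0.017 + 0.53846*0.101*0.983 + 0.810769*0.101*0.017 = 0.015907 + 0.009130 + 0.053460 + 0.001392 = 0.079889
Of this, 0.054852 comes from 0.053460 + 0.001392 (the minor quake=true cases).
So P(minor quake | spike) = 0.054852/0.079889 ≈ 0.6866.

With the extra evidence:
P(spike | ¬nearby quarry blast) = 0.018·0.899 + 0.53846·0.101 = 0.016182 + 0.054384 = 0.070566
Restricting to configurations with minor quake present: 0.53846·0.101 = 0.054384.
So P(minor quake | spike, ¬nearby quarry blast) = 0.054384/0.070566 ≈ 0.7707.
Ruling out nearby quarry blast raises the posterior on minor quake — the flip side of explaining away.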